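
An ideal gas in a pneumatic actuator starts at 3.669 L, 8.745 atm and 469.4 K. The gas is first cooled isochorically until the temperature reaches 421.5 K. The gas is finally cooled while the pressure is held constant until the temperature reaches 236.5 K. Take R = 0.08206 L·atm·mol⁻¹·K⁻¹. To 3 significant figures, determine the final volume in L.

V₃ ≈ 2.06 L

V constant ⇒ P ∝ T: V₂ = V₁; P₂ = P₁·(T₂/T₁) = 7.853 atm.
Isobaric, so V/T is constant: P₃ = P₂; V₃ = V₂·(T₃/T₂) = 2.059 L.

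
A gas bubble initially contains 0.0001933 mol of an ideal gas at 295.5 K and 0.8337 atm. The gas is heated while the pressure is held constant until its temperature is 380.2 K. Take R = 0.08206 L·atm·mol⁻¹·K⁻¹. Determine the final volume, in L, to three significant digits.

From PV = nRT: V₁ = nRT₁/P₁ = 0.005622 L.
Isobaric, so V/T is constant: P₂ = P₁; V₂ = V₁·(T₂/T₁) = 0.007234 L.

V₂ ≈ 0.00723 L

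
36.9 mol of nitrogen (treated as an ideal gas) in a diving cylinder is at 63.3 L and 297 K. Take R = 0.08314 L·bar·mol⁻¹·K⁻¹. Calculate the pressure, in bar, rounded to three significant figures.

P ≈ 14.4 bar

PV = nRT ⇒ P = nRT/V = (36.9 × 0.08314 × 297) / 63.3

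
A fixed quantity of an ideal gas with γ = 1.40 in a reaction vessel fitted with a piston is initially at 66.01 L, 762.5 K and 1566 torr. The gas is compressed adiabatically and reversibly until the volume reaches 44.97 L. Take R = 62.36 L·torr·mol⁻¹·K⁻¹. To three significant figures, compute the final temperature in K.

Adiabatic (γ = 1.40), T V^(γ−1) and P V^γ constant: T₂ = T₁·(V₁/V₂)^(γ−1) = 889.0 K; P₂ = P₁·(V₁/V₂)^γ = 2680 torr.

T₂ ≈ 889 K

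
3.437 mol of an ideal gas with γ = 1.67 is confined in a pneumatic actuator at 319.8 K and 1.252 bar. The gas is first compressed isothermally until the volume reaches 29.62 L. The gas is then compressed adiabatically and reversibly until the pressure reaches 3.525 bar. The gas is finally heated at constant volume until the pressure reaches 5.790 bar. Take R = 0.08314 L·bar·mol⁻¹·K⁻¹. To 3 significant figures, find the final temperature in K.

From PV = nRT: V₁ = nRT₁/P₁ = 72.99 L.
Isothermal, so P V is constant: T₂ = T₁; P₂ = P₁·(V₁/V₂) = 3.085 bar.
Reversible adiabatic, γ = 1.67: T₃ = T₂·(P₃/P₂)^((γ−1)/γ) = 337.4 K; V₃ = V₂·(P₂/P₃)^(1/γ) = 27.35 L.
V constant ⇒ P ∝ T: V₄ = V₃; T₄ = T₃·(P₄/P₃) = 554.1 K.

T₄ ≈ 554 K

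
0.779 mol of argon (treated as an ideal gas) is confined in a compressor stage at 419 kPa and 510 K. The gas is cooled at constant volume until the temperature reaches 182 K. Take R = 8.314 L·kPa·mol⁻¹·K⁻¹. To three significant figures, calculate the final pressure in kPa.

From PV = nRT: V₁ = nRT₁/P₁ = 7.883 L.
V constant ⇒ P ∝ T: V₂ = V₁; P₂ = P₁·(T₂/T₁) = 149.5 kPa.

P₂ ≈ 150 kPa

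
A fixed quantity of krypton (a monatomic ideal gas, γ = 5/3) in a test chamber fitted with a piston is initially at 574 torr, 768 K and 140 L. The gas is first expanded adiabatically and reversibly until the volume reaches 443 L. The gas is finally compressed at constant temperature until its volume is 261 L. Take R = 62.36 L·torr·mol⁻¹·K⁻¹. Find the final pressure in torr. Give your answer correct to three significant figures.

P₃ ≈ 143 torr

Adiabatic (γ = 5/3), T V^(γ−1) and P V^γ constant: T₂ = T₁·(V₁/V₂)^(γ−1) = 356.3 K; P₂ = P₁·(V₁/V₂)^γ = 84.16 torr.
T constant ⇒ Boyle's law P V = const: T₃ = T₂; P₃ = P₂·(V₂/V₃) = 142.9 torr.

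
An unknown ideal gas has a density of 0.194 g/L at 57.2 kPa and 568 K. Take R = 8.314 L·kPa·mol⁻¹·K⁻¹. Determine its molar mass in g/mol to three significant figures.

M ≈ 16.0 g/mol

ρ = PM/(RT) ⇒ M = ρRT/P = (0.194 × 8.314 × 568.0) / 57.2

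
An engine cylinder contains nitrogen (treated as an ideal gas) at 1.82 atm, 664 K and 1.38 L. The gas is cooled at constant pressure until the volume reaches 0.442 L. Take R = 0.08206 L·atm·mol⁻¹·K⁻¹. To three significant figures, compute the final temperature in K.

T₂ ≈ 213 K

P constant ⇒ V ∝ T: P₂ = P₁; T₂ = T₁·(V₂/V₁) = 212.7 K.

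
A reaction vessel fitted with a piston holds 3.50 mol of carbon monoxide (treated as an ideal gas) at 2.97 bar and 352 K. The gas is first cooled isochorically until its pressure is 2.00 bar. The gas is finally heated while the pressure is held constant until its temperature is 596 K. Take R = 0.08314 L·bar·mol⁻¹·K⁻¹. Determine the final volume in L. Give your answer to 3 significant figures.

V₃ ≈ 86.7 L

From PV = nRT: V₁ = nRT₁/P₁ = 34.49 L.
Isochoric, so P/T is constant: V₂ = V₁; T₂ = T₁·(P₂/P₁) = 237.0 K.
P constant ⇒ V ∝ T: P₃ = P₂; V₃ = V₂·(T₃/T₂) = 86.72 L.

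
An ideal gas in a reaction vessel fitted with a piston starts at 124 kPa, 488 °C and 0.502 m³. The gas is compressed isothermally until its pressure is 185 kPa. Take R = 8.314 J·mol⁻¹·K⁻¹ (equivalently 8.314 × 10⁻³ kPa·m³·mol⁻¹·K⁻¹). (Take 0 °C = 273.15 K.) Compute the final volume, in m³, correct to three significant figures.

V₂ ≈ 0.336 m³

Convert: T₁ = 761.1 K.
T constant ⇒ Boyle's law P V = const: T₂ = T₁; V₂ = V₁·(P₁/P₂) = 0.3365 m³.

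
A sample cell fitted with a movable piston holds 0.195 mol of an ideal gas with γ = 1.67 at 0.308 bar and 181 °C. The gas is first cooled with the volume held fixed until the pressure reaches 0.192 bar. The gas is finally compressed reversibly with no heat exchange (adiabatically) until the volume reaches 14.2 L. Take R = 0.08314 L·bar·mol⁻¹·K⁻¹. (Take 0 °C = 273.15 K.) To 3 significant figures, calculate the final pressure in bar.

Convert: T₁ = 454.1 K.
From PV = nRT: V₁ = nRT₁/P₁ = 23.91 L.
Isochoric, so P/T is constant: V₂ = V₁; T₂ = T₁·(P₂/P₁) = 283.1 K.
Reversible adiabatic, γ = 1.67: T₃ = T₂·(V₂/V₃)^(γ−1) = 401.3 K; P₃ = P₂·(V₂/V₃)^γ = 0.4582 bar.

P₃ ≈ 0.458 bar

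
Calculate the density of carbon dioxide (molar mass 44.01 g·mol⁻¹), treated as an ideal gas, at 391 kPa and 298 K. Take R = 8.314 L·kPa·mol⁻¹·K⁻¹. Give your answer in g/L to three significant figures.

ρ = PM/(RT) = (391 × 44.01) / (8.314 × 298.0)

ρ ≈ 6.95 g/L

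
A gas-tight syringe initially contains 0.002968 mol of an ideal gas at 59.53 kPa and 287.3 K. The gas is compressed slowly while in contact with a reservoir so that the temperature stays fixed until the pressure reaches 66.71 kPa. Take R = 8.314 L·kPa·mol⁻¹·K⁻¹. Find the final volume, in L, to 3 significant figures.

V₂ ≈ 0.106 L

From PV = nRT: V₁ = nRT₁/P₁ = 0.1191 L.
T constant ⇒ Boyle's law P V = const: T₂ = T₁; V₂ = V₁·(P₁/P₂) = 0.1063 L.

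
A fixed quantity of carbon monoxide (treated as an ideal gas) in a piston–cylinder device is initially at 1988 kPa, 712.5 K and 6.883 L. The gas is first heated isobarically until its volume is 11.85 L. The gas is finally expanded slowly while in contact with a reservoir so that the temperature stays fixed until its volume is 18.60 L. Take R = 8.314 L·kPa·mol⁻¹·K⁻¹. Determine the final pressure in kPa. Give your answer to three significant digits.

Isobaric, so V/T is constant: P₂ = P₁; T₂ = T₁·(V₂/V₁) = 1227 K.
T constant ⇒ Boyle's law P V = const: T₃ = T₂; P₃ = P₂·(V₂/V₃) = 1267 kPa.

P₃ ≈ 1.27e+03 kPa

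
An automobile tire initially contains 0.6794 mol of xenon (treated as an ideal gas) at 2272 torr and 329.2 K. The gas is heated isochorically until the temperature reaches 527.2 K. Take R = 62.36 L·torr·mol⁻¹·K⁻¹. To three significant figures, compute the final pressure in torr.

From PV = nRT: V₁ = nRT₁/P₁ = 6.139 L.
V constant ⇒ P ∝ T: V₂ = V₁; P₂ = P₁·(T₂/T₁) = 3639 torr.

P₂ ≈ 3.64e+03 torr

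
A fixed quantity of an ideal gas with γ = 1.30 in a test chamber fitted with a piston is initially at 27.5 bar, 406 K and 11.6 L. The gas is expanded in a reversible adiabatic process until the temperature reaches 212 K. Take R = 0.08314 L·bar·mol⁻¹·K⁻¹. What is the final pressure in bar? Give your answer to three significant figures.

Reversible adiabatic, γ = 1.30: P₂ = P₁·(T₂/T₁)^(γ/(γ−1)) = 1.646 bar; V₂ = V₁·(T₁/T₂)^(1/(γ−1)) = 101.2 L.

P₂ ≈ 1.65 bar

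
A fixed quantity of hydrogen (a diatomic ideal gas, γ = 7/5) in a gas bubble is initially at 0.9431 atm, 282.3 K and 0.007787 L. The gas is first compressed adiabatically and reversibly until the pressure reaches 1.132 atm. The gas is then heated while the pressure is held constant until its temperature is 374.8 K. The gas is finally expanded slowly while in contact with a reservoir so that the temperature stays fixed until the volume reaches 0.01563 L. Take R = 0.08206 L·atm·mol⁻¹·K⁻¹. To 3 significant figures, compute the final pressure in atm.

P₄ ≈ 0.624 atm

Adiabatic (γ = 7/5), T V^(γ−1) and P V^γ constant: T₂ = T₁·(P₂/P₁)^((γ−1)/γ) = 297.4 K; V₂ = V₁·(P₁/P₂)^(1/γ) = 0.006835 L.
Isobaric, so V/T is constant: P₃ = P₂; V₃ = V₂·(T₃/T₂) = 0.008613 L.
Isothermal, so P V is constant: T₄ = T₃; P₄ = P₃·(V₃/V₄) = 0.6238 atm.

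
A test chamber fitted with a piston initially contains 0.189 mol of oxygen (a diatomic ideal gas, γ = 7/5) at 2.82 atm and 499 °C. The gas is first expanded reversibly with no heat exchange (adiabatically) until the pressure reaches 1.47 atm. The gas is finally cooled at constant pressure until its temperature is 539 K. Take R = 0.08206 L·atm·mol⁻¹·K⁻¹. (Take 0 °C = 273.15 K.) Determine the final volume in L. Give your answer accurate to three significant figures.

V₃ ≈ 5.69 L

Convert: T₁ = 772.1 K.
From PV = nRT: V₁ = nRT₁/P₁ = 4.247 L.
Adiabatic (γ = 7/5), T V^(γ−1) and P V^γ constant: T₂ = T₁·(P₂/P₁)^((γ−1)/γ) = 641.0 K; V₂ = V₁·(P₁/P₂)^(1/γ) = 6.763 L.
Isobaric, so V/T is constant: P₃ = P₂; V₃ = V₂·(T₃/T₂) = 5.687 L.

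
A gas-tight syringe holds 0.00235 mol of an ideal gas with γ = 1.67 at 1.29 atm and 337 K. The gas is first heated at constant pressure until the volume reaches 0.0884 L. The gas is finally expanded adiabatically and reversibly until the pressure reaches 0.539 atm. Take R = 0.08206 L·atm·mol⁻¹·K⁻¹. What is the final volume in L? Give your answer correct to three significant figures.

From PV = nRT: V₁ = nRT₁/P₁ = 0.05038 L.
Isobaric, so V/T is constant: P₂ = P₁; T₂ = T₁·(V₂/V₁) = 591.3 K.
Adiabatic (γ = 1.67), T V^(γ−1) and P V^γ constant: T₃ = T₂·(P₃/P₂)^((γ−1)/γ) = 416.7 K; V₃ = V₂·(P₂/P₃)^(1/γ) = 0.1491 L.

V₃ ≈ 0.149 L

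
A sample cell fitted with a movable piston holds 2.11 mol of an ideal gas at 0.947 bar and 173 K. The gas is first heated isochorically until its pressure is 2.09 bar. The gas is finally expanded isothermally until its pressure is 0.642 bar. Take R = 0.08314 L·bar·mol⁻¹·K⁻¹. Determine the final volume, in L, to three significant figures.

V₃ ≈ 104 L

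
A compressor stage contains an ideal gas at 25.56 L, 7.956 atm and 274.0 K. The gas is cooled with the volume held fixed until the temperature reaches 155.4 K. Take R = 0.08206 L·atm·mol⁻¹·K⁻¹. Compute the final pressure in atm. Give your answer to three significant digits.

P₂ ≈ 4.51 atm

V constant ⇒ P ∝ T: V₂ = V₁; P₂ = P₁·(T₂/T₁) = 4.512 atm.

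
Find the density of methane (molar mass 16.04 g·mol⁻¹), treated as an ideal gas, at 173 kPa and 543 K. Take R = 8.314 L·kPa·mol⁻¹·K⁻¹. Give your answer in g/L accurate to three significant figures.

ρ = PM/(RT) = (173 × 16.04) / (8.314 × 543.0)

ρ ≈ 0.615 g/L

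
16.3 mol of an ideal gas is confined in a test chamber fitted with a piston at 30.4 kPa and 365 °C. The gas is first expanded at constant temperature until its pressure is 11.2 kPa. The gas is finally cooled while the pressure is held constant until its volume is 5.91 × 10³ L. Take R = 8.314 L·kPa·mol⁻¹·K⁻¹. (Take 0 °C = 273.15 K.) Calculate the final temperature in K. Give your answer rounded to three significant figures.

Convert: T₁ = 638.1 K.
From PV = nRT: V₁ = nRT₁/P₁ = 2845 L.
Isothermal, so P V is constant: T₂ = T₁; V₂ = V₁·(P₁/P₂) = 7722 L.
Isobaric, so V/T is constant: P₃ = P₂; T₃ = T₂·(V₃/V₂) = 488.4 K.

T₃ ≈ 488 K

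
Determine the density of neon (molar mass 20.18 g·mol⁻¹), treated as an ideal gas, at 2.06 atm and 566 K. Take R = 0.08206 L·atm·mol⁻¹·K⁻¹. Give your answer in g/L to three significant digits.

ρ = PM/(RT) = (2.06 × 20.18) / (0.08206 × 566.0)

ρ ≈ 0.895 g/L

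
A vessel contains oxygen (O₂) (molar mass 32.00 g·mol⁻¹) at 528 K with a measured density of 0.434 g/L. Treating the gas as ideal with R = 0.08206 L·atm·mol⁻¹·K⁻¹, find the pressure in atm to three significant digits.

ρ = PM/(RT) ⇒ P = ρRT/M = (0.434 × 0.08206 × 528.0) / 32.00

P ≈ 0.588 atm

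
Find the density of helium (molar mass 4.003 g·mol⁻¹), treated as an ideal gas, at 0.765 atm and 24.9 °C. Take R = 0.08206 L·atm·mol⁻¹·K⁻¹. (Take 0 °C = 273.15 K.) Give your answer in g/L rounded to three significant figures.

ρ = PM/(RT) = (0.765 × 4.003) / (0.08206 × 298.0)

ρ ≈ 0.125 g/L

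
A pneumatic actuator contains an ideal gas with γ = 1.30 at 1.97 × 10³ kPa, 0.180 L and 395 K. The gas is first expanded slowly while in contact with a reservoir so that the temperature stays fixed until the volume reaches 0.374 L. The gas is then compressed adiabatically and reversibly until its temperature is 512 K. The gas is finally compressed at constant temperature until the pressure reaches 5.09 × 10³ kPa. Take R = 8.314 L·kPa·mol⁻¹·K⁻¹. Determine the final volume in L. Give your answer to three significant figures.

T constant ⇒ Boyle's law P V = const: T₂ = T₁; P₂ = P₁·(V₁/V₂) = 948.1 kPa.
Reversible adiabatic, γ = 1.30: P₃ = P₂·(T₃/T₂)^(γ/(γ−1)) = 2918 kPa; V₃ = V₂·(T₂/T₃)^(1/(γ−1)) = 0.1575 L.
Isothermal, so P V is constant: T₄ = T₃; V₄ = V₃·(P₃/P₄) = 0.09030 L.

V₄ ≈ 0.0903 L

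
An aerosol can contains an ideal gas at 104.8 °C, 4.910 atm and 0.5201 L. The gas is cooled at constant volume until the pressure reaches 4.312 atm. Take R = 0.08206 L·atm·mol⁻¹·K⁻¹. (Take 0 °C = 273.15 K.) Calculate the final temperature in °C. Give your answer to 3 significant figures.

Convert: T₁ = 377.9 K.
V constant ⇒ P ∝ T: V₂ = V₁; T₂ = T₁·(P₂/P₁) = 331.9 K.

T₂ ≈ 58.8 °C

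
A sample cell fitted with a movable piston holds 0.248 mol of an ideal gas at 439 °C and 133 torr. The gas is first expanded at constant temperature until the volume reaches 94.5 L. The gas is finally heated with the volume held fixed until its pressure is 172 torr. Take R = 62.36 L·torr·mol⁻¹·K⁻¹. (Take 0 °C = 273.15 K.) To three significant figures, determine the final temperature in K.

Convert: T₁ = 712.1 K.
From PV = nRT: V₁ = nRT₁/P₁ = 82.81 L.
T constant ⇒ Boyle's law P V = const: T₂ = T₁; P₂ = P₁·(V₁/V₂) = 116.5 torr.
Isochoric, so P/T is constant: V₃ = V₂; T₃ = T₂·(P₃/P₂) = 1051 K.

T₃ ≈ 1.05e+03 K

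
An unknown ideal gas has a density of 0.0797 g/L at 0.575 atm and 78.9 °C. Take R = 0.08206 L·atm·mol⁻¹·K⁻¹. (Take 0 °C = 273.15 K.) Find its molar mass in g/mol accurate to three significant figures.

ρ = PM/(RT) ⇒ M = ρRT/P = (0.0797 × 0.08206 × 352.0) / 0.575

M ≈ 4.00 g/mol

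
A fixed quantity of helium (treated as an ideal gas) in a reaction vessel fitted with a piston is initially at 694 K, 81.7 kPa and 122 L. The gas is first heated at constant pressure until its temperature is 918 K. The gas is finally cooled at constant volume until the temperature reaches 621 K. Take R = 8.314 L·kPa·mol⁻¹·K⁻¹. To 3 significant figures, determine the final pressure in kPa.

P constant ⇒ V ∝ T: P₂ = P₁; V₂ = V₁·(T₂/T₁) = 161.4 L.
V constant ⇒ P ∝ T: V₃ = V₂; P₃ = P₂·(T₃/T₂) = 55.27 kPa.

P₃ ≈ 55.3 kPa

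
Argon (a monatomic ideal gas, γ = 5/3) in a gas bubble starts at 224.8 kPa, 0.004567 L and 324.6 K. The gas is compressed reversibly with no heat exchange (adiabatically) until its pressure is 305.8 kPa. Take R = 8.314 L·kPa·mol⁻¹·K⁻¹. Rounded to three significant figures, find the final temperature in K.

Adiabatic (γ = 5/3), T V^(γ−1) and P V^γ constant: T₂ = T₁·(P₂/P₁)^((γ−1)/γ) = 367.1 K; V₂ = V₁·(P₁/P₂)^(1/γ) = 0.003797 L.

T₂ ≈ 367 K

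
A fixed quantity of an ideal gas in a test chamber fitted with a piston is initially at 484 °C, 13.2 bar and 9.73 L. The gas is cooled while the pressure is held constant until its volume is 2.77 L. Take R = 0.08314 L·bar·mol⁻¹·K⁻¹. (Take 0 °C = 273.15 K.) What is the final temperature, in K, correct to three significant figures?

Convert: T₁ = 757.1 K.
Isobaric, so V/T is constant: P₂ = P₁; T₂ = T₁·(V₂/V₁) = 215.6 K.

T₂ ≈ 216 K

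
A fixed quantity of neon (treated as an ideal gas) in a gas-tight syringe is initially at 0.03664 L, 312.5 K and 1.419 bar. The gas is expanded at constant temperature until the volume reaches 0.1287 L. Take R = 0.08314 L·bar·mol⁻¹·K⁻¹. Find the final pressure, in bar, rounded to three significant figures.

P₂ ≈ 0.404 bar

Isothermal, so P V is constant: T₂ = T₁; P₂ = P₁·(V₁/V₂) = 0.4040 bar.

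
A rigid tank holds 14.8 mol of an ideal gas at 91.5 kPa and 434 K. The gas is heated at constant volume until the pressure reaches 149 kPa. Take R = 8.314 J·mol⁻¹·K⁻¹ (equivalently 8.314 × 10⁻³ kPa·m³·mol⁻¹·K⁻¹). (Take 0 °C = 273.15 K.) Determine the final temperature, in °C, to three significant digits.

T₂ ≈ 434 °C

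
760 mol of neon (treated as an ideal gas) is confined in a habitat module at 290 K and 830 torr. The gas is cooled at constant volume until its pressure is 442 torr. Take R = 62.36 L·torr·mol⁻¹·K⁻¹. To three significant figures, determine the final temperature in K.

T₂ ≈ 154 K

From PV = nRT: V₁ = nRT₁/P₁ = 1.656e+04 L.
Isochoric, so P/T is constant: V₂ = V₁; T₂ = T₁·(P₂/P₁) = 154.4 K.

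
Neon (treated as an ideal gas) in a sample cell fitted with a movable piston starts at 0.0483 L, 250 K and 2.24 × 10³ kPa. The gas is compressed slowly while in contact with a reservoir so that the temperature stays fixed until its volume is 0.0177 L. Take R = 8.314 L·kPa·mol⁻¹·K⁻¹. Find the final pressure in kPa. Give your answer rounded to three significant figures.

Isothermal, so P V is constant: T₂ = T₁; P₂ = P₁·(V₁/V₂) = 6113 kPa.

P₂ ≈ 6.11e+03 kPa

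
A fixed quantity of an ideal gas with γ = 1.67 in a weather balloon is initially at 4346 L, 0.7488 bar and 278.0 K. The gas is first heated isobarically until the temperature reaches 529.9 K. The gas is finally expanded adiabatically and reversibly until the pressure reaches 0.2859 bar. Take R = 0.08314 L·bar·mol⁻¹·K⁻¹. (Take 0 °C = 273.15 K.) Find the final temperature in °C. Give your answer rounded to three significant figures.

P constant ⇒ V ∝ T: P₂ = P₁; V₂ = V₁·(T₂/T₁) = 8284 L.
Reversible adiabatic, γ = 1.67: T₃ = T₂·(P₃/P₂)^((γ−1)/γ) = 360.1 K; V₃ = V₂·(P₂/P₃)^(1/γ) = 1.474e+04 L.

T₃ ≈ 87.0 °C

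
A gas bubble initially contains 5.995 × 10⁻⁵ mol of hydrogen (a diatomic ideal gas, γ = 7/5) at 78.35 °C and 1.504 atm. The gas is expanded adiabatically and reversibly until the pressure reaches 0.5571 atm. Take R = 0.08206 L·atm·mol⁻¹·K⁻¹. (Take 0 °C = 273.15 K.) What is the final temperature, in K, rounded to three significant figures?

T₂ ≈ 265 K

Convert: T₁ = 351.5 K.
From PV = nRT: V₁ = nRT₁/P₁ = 0.001150 L.
Adiabatic (γ = 7/5), T V^(γ−1) and P V^γ constant: T₂ = T₁·(P₂/P₁)^((γ−1)/γ) = 264.7 K; V₂ = V₁·(P₁/P₂)^(1/γ) = 0.002337 L.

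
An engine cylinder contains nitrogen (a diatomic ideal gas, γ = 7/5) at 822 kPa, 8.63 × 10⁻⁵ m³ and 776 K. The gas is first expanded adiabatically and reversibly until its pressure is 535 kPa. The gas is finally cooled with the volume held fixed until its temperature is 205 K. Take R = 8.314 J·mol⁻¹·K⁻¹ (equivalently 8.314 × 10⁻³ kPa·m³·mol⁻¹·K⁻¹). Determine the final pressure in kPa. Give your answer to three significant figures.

Reversible adiabatic, γ = 7/5: T₂ = T₁·(P₂/P₁)^((γ−1)/γ) = 686.4 K; V₂ = V₁·(P₁/P₂)^(1/γ) = 0.0001173 m³.
Isochoric, so P/T is constant: V₃ = V₂; P₃ = P₂·(T₃/T₂) = 159.8 kPa.

P₃ ≈ 160 kPa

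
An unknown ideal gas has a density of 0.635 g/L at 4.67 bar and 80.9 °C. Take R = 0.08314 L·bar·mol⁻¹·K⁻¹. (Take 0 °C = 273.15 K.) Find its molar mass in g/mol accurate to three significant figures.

M ≈ 4.00 g/mol

ρ = PM/(RT) ⇒ M = ρRT/P = (0.635 × 0.08314 × 354.0) / 4.67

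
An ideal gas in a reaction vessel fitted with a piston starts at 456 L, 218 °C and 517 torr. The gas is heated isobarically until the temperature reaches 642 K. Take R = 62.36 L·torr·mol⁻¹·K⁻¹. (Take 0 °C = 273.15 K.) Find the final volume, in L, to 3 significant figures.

V₂ ≈ 596 L

Convert: T₁ = 491.1 K.
Isobaric, so V/T is constant: P₂ = P₁; V₂ = V₁·(T₂/T₁) = 596.1 L.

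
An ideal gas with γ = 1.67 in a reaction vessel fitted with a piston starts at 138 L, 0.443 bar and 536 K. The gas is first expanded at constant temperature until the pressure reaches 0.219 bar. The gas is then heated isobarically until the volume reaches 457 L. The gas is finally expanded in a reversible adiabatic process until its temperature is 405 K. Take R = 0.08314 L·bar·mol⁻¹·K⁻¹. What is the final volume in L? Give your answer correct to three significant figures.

V₄ ≈ 1.45e+03 L

Isothermal, so P V is constant: T₂ = T₁; V₂ = V₁·(P₁/P₂) = 279.2 L.
P constant ⇒ V ∝ T: P₃ = P₂; T₃ = T₂·(V₃/V₂) = 877.5 K.
Reversible adiabatic, γ = 1.67: P₄ = P₃·(T₄/T₃)^(γ/(γ−1)) = 0.03188 bar; V₄ = V₃·(T₃/T₄)^(1/(γ−1)) = 1449 L.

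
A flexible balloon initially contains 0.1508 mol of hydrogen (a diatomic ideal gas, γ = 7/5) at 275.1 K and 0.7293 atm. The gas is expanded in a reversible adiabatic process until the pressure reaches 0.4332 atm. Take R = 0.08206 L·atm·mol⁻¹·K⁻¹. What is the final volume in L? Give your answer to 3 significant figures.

From PV = nRT: V₁ = nRT₁/P₁ = 4.668 L.
Adiabatic (γ = 7/5), T V^(γ−1) and P V^γ constant: T₂ = T₁·(P₂/P₁)^((γ−1)/γ) = 237.1 K; V₂ = V₁·(P₁/P₂)^(1/γ) = 6.772 L.

V₂ ≈ 6.77 L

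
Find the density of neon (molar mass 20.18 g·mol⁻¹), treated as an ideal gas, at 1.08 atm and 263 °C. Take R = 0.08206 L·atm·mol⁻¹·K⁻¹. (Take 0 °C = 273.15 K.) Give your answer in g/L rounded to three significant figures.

ρ ≈ 0.495 g/L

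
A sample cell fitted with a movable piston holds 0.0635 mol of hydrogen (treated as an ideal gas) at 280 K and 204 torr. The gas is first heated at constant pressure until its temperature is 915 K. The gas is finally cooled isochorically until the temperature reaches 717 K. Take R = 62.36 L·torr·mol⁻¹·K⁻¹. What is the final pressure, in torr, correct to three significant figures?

From PV = nRT: V₁ = nRT₁/P₁ = 5.435 L.
Isobaric, so V/T is constant: P₂ = P₁; V₂ = V₁·(T₂/T₁) = 17.76 L.
Isochoric, so P/T is constant: V₃ = V₂; P₃ = P₂·(T₃/T₂) = 159.9 torr.

P₃ ≈ 160 torr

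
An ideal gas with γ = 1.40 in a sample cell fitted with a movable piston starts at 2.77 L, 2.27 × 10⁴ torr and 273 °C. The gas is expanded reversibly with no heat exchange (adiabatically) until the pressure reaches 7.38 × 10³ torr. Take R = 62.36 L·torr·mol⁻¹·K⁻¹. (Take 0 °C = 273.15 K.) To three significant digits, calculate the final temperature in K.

Convert: T₁ = 546.1 K.
Adiabatic (γ = 1.40), T V^(γ−1) and P V^γ constant: T₂ = T₁·(P₂/P₁)^((γ−1)/γ) = 396.2 K; V₂ = V₁·(P₁/P₂)^(1/γ) = 6.181 L.

T₂ ≈ 396 K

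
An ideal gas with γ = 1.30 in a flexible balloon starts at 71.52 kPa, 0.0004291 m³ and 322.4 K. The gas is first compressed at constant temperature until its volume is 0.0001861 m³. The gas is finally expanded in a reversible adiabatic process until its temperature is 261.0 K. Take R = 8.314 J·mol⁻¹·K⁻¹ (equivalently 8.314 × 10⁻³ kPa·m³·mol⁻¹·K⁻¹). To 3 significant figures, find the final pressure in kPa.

Isothermal, so P V is constant: T₂ = T₁; P₂ = P₁·(V₁/V₂) = 164.9 kPa.
Reversible adiabatic, γ = 1.30: P₃ = P₂·(T₃/T₂)^(γ/(γ−1)) = 66.01 kPa; V₃ = V₂·(T₂/T₃)^(1/(γ−1)) = 0.0003764 m³.

P₃ ≈ 66.0 kPa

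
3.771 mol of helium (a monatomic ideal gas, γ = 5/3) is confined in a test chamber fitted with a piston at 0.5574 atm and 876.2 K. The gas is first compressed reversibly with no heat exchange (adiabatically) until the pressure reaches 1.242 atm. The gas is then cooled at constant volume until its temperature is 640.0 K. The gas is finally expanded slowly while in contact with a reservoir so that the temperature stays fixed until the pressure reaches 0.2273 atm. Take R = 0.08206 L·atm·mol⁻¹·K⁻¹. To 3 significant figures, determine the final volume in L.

V₄ ≈ 871 L

From PV = nRT: V₁ = nRT₁/P₁ = 486.4 L.
Adiabatic (γ = 5/3), T V^(γ−1) and P V^γ constant: T₂ = T₁·(P₂/P₁)^((γ−1)/γ) = 1207 K; V₂ = V₁·(P₁/P₂)^(1/γ) = 300.8 L.
Isochoric, so P/T is constant: V₃ = V₂; P₃ = P₂·(T₃/T₂) = 0.6584 atm.
T constant ⇒ Boyle's law P V = const: T₄ = T₃; V₄ = V₃·(P₃/P₄) = 871.3 L.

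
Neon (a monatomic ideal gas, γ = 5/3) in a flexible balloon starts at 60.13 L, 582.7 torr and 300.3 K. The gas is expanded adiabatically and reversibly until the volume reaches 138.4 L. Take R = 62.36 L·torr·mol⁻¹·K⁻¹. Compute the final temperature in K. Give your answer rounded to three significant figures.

T₂ ≈ 172 K

Adiabatic (γ = 5/3), T V^(γ−1) and P V^γ constant: T₂ = T₁·(V₁/V₂)^(γ−1) = 172.3 K; P₂ = P₁·(V₁/V₂)^γ = 145.2 torr.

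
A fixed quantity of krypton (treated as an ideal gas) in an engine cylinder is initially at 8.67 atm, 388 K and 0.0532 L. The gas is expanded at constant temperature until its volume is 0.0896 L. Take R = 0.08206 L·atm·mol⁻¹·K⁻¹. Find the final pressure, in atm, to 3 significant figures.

P₂ ≈ 5.15 atm

T constant ⇒ Boyle's law P V = const: T₂ = T₁; P₂ = P₁·(V₁/V₂) = 5.148 atm.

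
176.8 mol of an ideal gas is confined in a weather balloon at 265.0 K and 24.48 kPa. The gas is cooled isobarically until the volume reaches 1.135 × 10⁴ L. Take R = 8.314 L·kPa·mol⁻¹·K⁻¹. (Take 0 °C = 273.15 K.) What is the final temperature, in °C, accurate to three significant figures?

T₂ ≈ -84.1 °C

From PV = nRT: V₁ = nRT₁/P₁ = 1.591e+04 L.
Isobaric, so V/T is constant: P₂ = P₁; T₂ = T₁·(V₂/V₁) = 189.0 K.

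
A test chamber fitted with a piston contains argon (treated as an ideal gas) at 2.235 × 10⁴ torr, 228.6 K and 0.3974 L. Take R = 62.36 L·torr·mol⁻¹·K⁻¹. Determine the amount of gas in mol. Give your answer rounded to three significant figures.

n ≈ 0.623 mol

PV = nRT ⇒ n = PV/(RT) = (2.235e+04 × 0.3974) / (62.36 × 228.6)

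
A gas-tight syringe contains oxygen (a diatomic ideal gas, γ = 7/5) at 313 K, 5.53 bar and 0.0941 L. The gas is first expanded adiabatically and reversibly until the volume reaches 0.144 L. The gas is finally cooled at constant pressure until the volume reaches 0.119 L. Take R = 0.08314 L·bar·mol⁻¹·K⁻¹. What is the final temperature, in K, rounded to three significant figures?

Reversible adiabatic, γ = 7/5: T₂ = T₁·(V₁/V₂)^(γ−1) = 264.0 K; P₂ = P₁·(V₁/V₂)^γ = 3.048 bar.
Isobaric, so V/T is constant: P₃ = P₂; T₃ = T₂·(V₃/V₂) = 218.2 K.

T₃ ≈ 218 K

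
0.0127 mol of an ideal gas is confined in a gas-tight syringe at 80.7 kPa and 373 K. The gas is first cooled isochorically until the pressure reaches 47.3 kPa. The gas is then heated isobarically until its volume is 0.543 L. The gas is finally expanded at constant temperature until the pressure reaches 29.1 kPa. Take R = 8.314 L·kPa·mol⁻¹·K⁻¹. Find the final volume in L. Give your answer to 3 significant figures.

V₄ ≈ 0.883 L

From PV = nRT: V₁ = nRT₁/P₁ = 0.4880 L.
V constant ⇒ P ∝ T: V₂ = V₁; T₂ = T₁·(P₂/P₁) = 218.6 K.
P constant ⇒ V ∝ T: P₃ = P₂; T₃ = T₂·(V₃/V₂) = 243.2 K.
T constant ⇒ Boyle's law P V = const: T₄ = T₃; V₄ = V₃·(P₃/P₄) = 0.8826 L.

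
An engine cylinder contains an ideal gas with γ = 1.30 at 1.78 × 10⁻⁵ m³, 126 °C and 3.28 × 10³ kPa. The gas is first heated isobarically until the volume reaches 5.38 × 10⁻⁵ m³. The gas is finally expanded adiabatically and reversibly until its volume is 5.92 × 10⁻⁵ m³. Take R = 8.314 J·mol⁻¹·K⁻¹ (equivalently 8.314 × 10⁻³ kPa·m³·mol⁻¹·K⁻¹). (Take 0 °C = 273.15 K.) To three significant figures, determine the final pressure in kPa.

Convert: T₁ = 399.1 K.
P constant ⇒ V ∝ T: P₂ = P₁; T₂ = T₁·(V₂/V₁) = 1206 K.
Reversible adiabatic, γ = 1.30: T₃ = T₂·(V₂/V₃)^(γ−1) = 1172 K; P₃ = P₂·(V₂/V₃)^γ = 2896 kPa.

P₃ ≈ 2.90e+03 kPa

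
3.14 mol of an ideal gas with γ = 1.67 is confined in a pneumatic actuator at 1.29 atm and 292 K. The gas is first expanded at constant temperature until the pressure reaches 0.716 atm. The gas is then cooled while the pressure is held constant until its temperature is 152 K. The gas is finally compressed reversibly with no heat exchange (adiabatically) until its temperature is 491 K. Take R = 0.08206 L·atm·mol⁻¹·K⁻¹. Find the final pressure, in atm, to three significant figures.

P₄ ≈ 13.3 atm

From PV = nRT: V₁ = nRT₁/P₁ = 58.32 L.
T constant ⇒ Boyle's law P V = const: T₂ = T₁; V₂ = V₁·(P₁/P₂) = 105.1 L.
P constant ⇒ V ∝ T: P₃ = P₂; V₃ = V₂·(T₃/T₂) = 54.70 L.
Adiabatic (γ = 1.67), T V^(γ−1) and P V^γ constant: P₄ = P₃·(T₄/T₃)^(γ/(γ−1)) = 13.31 atm; V₄ = V₃·(T₃/T₄)^(1/(γ−1)) = 9.505 L.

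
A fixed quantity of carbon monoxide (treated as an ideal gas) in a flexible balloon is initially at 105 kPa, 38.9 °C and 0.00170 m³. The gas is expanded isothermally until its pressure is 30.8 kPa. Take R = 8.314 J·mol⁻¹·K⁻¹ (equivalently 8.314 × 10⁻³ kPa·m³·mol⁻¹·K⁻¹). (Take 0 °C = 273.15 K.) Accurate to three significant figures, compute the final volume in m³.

Convert: T₁ = 312.0 K.
T constant ⇒ Boyle's law P V = const: T₂ = T₁; V₂ = V₁·(P₁/P₂) = 0.005795 m³.

V₂ ≈ 0.00580 m³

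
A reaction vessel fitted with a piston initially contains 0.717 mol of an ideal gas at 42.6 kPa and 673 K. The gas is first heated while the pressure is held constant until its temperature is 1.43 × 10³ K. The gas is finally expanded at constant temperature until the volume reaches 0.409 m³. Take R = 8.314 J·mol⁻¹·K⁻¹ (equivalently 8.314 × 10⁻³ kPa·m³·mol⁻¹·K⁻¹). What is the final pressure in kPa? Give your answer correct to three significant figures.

P₃ ≈ 20.8 kPa

From PV = nRT: V₁ = nRT₁/P₁ = 0.09417 m³.
P constant ⇒ V ∝ T: P₂ = P₁; V₂ = V₁·(T₂/T₁) = 0.2001 m³.
Isothermal, so P V is constant: T₃ = T₂; P₃ = P₂·(V₂/V₃) = 20.84 kPa.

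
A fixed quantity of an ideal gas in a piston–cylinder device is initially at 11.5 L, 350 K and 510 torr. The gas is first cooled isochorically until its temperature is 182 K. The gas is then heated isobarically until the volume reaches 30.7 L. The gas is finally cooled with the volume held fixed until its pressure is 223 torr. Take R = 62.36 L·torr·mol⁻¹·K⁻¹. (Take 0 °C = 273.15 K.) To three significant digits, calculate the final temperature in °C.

T₄ ≈ 135 °C

Isochoric, so P/T is constant: V₂ = V₁; P₂ = P₁·(T₂/T₁) = 265.2 torr.
Isobaric, so V/T is constant: P₃ = P₂; T₃ = T₂·(V₃/V₂) = 485.9 K.
V constant ⇒ P ∝ T: V₄ = V₃; T₄ = T₃·(P₄/P₃) = 408.5 K.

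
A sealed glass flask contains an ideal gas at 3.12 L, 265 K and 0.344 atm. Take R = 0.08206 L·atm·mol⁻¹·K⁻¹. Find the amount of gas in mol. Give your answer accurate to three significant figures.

PV = nRT ⇒ n = PV/(RT) = (0.344 × 3.12) / (0.08206 × 265)

n ≈ 0.0494 mol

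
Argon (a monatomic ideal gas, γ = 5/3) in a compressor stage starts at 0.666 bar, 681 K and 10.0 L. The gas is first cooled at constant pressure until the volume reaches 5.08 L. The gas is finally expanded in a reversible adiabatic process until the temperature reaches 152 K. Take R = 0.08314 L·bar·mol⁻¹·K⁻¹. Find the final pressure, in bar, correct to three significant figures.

P₃ ≈ 0.0852 bar

Isobaric, so V/T is constant: P₂ = P₁; T₂ = T₁·(V₂/V₁) = 345.9 K.
Adiabatic (γ = 5/3), T V^(γ−1) and P V^γ constant: P₃ = P₂·(T₃/T₂)^(γ/(γ−1)) = 0.08522 bar; V₃ = V₂·(T₂/T₃)^(1/(γ−1)) = 17.44 L.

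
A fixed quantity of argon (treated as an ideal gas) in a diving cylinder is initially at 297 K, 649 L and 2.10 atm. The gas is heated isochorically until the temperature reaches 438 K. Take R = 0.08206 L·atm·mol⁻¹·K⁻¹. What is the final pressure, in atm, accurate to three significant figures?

Isochoric, so P/T is constant: V₂ = V₁; P₂ = P₁·(T₂/T₁) = 3.097 atm.

P₂ ≈ 3.10 atm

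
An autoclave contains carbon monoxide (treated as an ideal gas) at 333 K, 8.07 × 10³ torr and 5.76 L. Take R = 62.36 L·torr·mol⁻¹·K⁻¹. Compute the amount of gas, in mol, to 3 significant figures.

PV = nRT ⇒ n = PV/(RT) = (8.07e+03 × 5.76) / (62.36 × 333)

n ≈ 2.24 mol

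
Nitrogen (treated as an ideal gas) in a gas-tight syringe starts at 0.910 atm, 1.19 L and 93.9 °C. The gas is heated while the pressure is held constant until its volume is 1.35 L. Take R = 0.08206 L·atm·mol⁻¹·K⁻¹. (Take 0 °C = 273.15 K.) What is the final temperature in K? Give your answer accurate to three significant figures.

T₂ ≈ 416 K

Convert: T₁ = 367.0 K.
P constant ⇒ V ∝ T: P₂ = P₁; T₂ = T₁·(V₂/V₁) = 416.4 K.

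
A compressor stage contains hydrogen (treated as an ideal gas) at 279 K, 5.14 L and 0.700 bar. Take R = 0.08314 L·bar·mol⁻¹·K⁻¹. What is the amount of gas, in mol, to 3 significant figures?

n ≈ 0.155 mol

PV = nRT ⇒ n = PV/(RT) = (0.700 × 5.14) / (0.08314 × 279)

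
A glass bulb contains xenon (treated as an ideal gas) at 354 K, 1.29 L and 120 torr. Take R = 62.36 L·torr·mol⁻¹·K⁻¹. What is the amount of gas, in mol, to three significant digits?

n ≈ 0.00701 mol

PV = nRT ⇒ n = PV/(RT) = (120 × 1.29) / (62.36 × 354)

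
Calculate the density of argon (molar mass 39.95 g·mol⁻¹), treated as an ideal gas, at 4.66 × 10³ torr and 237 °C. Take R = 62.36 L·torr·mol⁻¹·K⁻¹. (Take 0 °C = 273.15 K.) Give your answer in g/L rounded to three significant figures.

ρ = PM/(RT) = (4.66e+03 × 39.95) / (62.36 × 510.1)

ρ ≈ 5.85 g/L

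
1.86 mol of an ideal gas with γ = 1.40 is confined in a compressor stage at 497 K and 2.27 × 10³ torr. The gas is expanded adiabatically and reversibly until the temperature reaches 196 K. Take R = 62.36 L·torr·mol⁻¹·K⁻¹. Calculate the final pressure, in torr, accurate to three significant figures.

From PV = nRT: V₁ = nRT₁/P₁ = 25.40 L.
Reversible adiabatic, γ = 1.40: P₂ = P₁·(T₂/T₁)^(γ/(γ−1)) = 87.43 torr; V₂ = V₁·(T₁/T₂)^(1/(γ−1)) = 260.0 L.

P₂ ≈ 87.4 torr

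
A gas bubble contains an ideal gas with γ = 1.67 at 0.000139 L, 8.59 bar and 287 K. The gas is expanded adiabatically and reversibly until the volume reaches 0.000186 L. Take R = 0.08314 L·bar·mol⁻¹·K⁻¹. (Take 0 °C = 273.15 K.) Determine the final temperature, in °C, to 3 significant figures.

Reversible adiabatic, γ = 1.67: T₂ = T₁·(V₁/V₂)^(γ−1) = 236.1 K; P₂ = P₁·(V₁/V₂)^γ = 5.281 bar.

T₂ ≈ -37.0 °C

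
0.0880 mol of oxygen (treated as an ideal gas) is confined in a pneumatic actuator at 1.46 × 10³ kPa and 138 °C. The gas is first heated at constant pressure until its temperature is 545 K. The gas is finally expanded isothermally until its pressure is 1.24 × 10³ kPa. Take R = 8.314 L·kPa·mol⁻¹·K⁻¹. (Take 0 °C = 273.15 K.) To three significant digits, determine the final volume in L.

V₃ ≈ 0.322 L

Convert: T₁ = 411.1 K.
From PV = nRT: V₁ = nRT₁/P₁ = 0.2060 L.
Isobaric, so V/T is constant: P₂ = P₁; V₂ = V₁·(T₂/T₁) = 0.2731 L.
Isothermal, so P V is constant: T₃ = T₂; V₃ = V₂·(P₂/P₃) = 0.3216 L.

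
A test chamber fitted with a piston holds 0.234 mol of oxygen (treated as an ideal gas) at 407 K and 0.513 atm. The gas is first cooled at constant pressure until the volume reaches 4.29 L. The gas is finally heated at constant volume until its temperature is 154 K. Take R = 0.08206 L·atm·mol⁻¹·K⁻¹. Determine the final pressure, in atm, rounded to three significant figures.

From PV = nRT: V₁ = nRT₁/P₁ = 15.23 L.
Isobaric, so V/T is constant: P₂ = P₁; T₂ = T₁·(V₂/V₁) = 114.6 K.
Isochoric, so P/T is constant: V₃ = V₂; P₃ = P₂·(T₃/T₂) = 0.6893 atm.

P₃ ≈ 0.689 atm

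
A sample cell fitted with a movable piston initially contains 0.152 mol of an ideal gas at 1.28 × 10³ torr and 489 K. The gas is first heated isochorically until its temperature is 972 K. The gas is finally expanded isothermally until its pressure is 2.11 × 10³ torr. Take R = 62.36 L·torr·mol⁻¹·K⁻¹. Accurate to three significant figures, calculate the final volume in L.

From PV = nRT: V₁ = nRT₁/P₁ = 3.621 L.
V constant ⇒ P ∝ T: V₂ = V₁; P₂ = P₁·(T₂/T₁) = 2544 torr.
Isothermal, so P V is constant: T₃ = T₂; V₃ = V₂·(P₂/P₃) = 4.367 L.

V₃ ≈ 4.37 L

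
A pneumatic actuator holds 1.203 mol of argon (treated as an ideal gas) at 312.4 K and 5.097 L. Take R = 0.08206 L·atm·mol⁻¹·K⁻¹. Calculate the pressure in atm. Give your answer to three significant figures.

PV = nRT ⇒ P = nRT/V = (1.203 × 0.08206 × 312.4) / 5.097

P ≈ 6.05 atm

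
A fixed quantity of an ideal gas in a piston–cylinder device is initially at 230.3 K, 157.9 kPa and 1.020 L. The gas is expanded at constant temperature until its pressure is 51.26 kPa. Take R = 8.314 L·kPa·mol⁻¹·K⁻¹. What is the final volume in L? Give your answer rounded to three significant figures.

V₂ ≈ 3.14 L

T constant ⇒ Boyle's law P V = const: T₂ = T₁; V₂ = V₁·(P₁/P₂) = 3.142 L.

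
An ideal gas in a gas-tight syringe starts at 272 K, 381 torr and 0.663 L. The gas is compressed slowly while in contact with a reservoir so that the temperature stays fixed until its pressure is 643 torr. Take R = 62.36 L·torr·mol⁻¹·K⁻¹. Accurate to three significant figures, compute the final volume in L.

V₂ ≈ 0.393 L

Isothermal, so P V is constant: T₂ = T₁; V₂ = V₁·(P₁/P₂) = 0.3929 L.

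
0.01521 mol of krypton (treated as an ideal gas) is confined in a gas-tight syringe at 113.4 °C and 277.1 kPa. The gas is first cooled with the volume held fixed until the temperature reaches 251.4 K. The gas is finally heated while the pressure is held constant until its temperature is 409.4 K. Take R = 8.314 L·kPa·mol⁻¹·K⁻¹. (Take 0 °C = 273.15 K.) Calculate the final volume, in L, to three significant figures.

Convert: T₁ = 386.5 K.
From PV = nRT: V₁ = nRT₁/P₁ = 0.1764 L.
Isochoric, so P/T is constant: V₂ = V₁; P₂ = P₁·(T₂/T₁) = 180.2 kPa.
Isobaric, so V/T is constant: P₃ = P₂; V₃ = V₂·(T₃/T₂) = 0.2873 L.

V₃ ≈ 0.287 L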